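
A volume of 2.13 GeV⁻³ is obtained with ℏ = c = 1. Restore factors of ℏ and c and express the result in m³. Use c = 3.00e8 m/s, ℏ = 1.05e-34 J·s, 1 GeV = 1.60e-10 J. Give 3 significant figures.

1.63e-47 m³

Volume is [L]³ = [E]⁻³·(ℏc)³.
1 GeV⁻³ → (ℏc)³ × (1 GeV in J)⁻³ = 7.63e-48 m³.
Result: 2.13 × 7.63e-48 = 1.63e-47 m³.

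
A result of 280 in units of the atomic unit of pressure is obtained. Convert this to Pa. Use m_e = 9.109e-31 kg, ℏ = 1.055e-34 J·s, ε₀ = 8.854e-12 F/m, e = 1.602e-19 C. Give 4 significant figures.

8.202e15 Pa

One atomic unit of pressure: P_au = E_h/a₀³ = m_e⁴e¹⁰/((4πε₀)⁵ℏ⁸) = 2.929e13 Pa.
280 × 2.929e13 Pa = 8.202e15 Pa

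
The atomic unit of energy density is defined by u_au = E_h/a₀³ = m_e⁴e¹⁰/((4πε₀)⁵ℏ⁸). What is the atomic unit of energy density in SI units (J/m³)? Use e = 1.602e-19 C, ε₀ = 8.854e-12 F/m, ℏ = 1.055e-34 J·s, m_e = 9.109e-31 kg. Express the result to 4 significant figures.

2.929e13 J/m³

u_au = E_h/a₀³ = m_e⁴e¹⁰/((4πε₀)⁵ℏ⁸)
E_h = 4.354e-18 J
a₀ = 5.297e-11 m
E_h/a₀³ = 2.929e13 J/m³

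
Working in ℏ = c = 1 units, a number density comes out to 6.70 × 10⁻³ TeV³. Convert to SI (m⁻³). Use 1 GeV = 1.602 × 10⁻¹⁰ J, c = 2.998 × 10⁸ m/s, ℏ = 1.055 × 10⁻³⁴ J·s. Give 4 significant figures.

8.706 × 10⁵³ m⁻³

Number density is [L]⁻³ = [E]³/(ℏc)³.
1 GeV³ → 1/(ℏc)³ × (1 GeV in J)³ = 1.299 × 10⁴⁷ m⁻³.
Convert the energy scale: 6.70 × 10⁻³ TeV³ = 6.70 × 10⁶ GeV³.
Result: 6.70 × 10⁶ × 1.299 × 10⁴⁷ = 8.706 × 10⁵³ m⁻³.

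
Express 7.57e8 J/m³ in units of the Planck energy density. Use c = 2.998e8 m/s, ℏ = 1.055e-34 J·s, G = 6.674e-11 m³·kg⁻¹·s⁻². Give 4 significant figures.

Planck energy density: u_P = c⁷/(ℏG²) = 4.632e113 J/m³.
7.57e8 / 4.632e113 = 1.634e-105

1.634e-105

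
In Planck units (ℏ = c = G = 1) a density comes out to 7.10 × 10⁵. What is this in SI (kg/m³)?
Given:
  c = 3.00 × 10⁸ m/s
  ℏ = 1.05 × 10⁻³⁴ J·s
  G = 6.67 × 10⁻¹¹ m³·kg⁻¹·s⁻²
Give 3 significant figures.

3.69 × 10¹⁰² kg/m³

One Planck density: ρ_P = c⁵/(ℏG²) = 5.20 × 10⁹⁶ kg/m³.
7.10 × 10⁵ × 5.20 × 10⁹⁶ kg/m³ = 3.69 × 10¹⁰² kg/m³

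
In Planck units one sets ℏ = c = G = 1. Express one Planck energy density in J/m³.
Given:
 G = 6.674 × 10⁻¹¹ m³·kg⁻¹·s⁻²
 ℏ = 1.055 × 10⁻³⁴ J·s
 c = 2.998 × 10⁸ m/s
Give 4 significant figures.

4.632 × 10¹¹³ J/m³

u_P = c⁷/(ℏG²)
  = 2.177 × 10⁵⁹ / 4.699 × 10⁻⁵⁵
  = 4.632 × 10¹¹³ J/m³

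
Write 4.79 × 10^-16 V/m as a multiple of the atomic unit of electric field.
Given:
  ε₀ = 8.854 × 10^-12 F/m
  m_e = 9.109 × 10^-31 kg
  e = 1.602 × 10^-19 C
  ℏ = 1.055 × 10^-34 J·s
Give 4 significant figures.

9.336 × 10^-28

atomic unit of electric field: E_au = E_h/(e a₀) = m_e²e⁵/((4πε₀)³ℏ⁴) = 5.131 × 10^11 V/m.
4.79 × 10^-16 / 5.131 × 10^11 = 9.336 × 10^-28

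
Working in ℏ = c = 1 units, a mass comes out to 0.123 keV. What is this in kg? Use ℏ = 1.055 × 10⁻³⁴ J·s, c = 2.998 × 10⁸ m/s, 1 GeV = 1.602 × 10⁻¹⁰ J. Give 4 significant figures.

2.192 × 10⁻³⁴ kg

Mass is [E]/c²; divide by c².
1 GeV → 1/c² × (1 GeV in J) = 1.782 × 10⁻²⁷ kg.
Convert the energy scale: 0.123 keV = 1.23 × 10⁻⁷ GeV.
Result: 1.23 × 10⁻⁷ × 1.782 × 10⁻²⁷ = 2.192 × 10⁻³⁴ kg.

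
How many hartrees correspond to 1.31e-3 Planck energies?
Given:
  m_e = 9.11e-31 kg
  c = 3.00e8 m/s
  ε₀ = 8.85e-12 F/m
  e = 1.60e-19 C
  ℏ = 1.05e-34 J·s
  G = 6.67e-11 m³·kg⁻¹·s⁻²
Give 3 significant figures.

5.85e23

Planck energy: E_P = √(ℏc⁵/G) = 1.96e9 J
hartree: E_h = m_e e⁴/(4πε₀ℏ)² = 4.38e-18 J
1.31e-3 × 1.96e9 / 4.38e-18 = 5.85e23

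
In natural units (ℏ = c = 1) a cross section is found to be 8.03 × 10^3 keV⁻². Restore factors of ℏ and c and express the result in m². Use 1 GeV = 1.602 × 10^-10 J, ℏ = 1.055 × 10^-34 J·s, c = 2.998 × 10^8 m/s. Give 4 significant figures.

Area is [L]² = [E]⁻²·(ℏc)²; restore (ℏc)².
1 GeV⁻² → (ℏc)² × (1 GeV in J)⁻² = 3.898 × 10^-32 m².
Convert the energy scale: 8.03 × 10^3 keV⁻² = 8.03 × 10^15 GeV⁻².
Result: 8.03 × 10^15 × 3.898 × 10^-32 = 3.130 × 10^-16 m².

3.130 × 10^-16 m²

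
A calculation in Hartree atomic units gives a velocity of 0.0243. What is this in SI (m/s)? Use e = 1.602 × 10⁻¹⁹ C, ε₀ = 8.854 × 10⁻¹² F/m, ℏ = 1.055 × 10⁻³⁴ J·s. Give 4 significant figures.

5.313 × 10⁴ m/s

One atomic unit of velocity: v_au = e²/(4πε₀ℏ) = 2.186 × 10⁶ m/s.
0.0243 × 2.186 × 10⁶ m/s = 5.313 × 10⁴ m/s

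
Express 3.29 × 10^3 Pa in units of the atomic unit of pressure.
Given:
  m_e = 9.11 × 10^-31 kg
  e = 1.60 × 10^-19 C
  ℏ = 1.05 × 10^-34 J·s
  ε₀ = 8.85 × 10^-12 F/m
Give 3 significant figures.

atomic unit of pressure: P_au = E_h/a₀³ = m_e⁴e¹⁰/((4πε₀)⁵ℏ⁸) = 3.01 × 10^13 Pa.
3.29 × 10^3 / 3.01 × 10^13 = 1.09 × 10^-10

1.09 × 10^-10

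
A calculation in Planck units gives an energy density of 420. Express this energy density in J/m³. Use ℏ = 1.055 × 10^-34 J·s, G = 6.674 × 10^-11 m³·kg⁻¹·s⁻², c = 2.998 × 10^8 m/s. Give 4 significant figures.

One Planck energy density: u_P = c⁷/(ℏG²) = 4.632 × 10^113 J/m³.
420 × 4.632 × 10^113 J/m³ = 1.946 × 10^116 J/m³

1.946 × 10^116 J/m³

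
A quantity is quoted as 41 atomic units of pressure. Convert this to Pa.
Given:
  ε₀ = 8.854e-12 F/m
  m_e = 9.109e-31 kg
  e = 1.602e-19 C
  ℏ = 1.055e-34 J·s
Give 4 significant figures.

1.201e15 Pa

One atomic unit of pressure: P_au = E_h/a₀³ = m_e⁴e¹⁰/((4πε₀)⁵ℏ⁸) = 2.929e13 Pa.
41 × 2.929e13 Pa = 1.201e15 Pa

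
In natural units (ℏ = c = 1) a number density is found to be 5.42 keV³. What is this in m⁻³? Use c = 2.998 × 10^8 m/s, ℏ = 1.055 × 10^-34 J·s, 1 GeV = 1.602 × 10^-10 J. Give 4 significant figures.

Number density is [L]⁻³ = [E]³/(ℏc)³.
1 GeV³ → 1/(ℏc)³ × (1 GeV in J)³ = 1.299 × 10^47 m⁻³.
Convert the energy scale: 5.42 keV³ = 5.42 × 10^-18 GeV³.
Result: 5.42 × 10^-18 × 1.299 × 10^47 = 7.043 × 10^29 m⁻³.

7.043 × 10^29 m⁻³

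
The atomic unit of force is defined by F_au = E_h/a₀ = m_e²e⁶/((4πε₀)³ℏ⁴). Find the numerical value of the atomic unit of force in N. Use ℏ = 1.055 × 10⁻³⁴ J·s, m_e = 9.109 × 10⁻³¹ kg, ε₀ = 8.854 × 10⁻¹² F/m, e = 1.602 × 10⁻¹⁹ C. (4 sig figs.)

F_au = E_h/a₀ = m_e²e⁶/((4πε₀)³ℏ⁴)
E_h = 4.354 × 10⁻¹⁸ J
a₀ = 5.297 × 10⁻¹¹ m
E_h/a₀ = 8.220 × 10⁻⁸ N

8.220 × 10⁻⁸ N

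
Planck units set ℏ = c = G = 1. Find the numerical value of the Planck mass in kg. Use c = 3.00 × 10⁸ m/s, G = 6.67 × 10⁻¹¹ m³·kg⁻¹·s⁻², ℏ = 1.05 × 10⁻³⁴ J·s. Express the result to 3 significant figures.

2.17 × 10⁻⁸ kg

Dimensional analysis gives m_P = √(ℏc/G).
  = √(4.72 × 10⁻¹⁶)
  = 2.17 × 10⁻⁸ kg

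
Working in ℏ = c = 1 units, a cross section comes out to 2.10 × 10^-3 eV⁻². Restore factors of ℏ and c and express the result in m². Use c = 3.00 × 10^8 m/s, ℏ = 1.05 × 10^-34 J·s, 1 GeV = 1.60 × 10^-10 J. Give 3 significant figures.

Area is [L]² = [E]⁻²·(ℏc)²; restore (ℏc)².
1 GeV⁻² → (ℏc)² × (1 GeV in J)⁻² = 3.88 × 10^-32 m².
Convert the energy scale: 2.10 × 10^-3 eV⁻² = 2.10 × 10^15 GeV⁻².
Result: 2.10 × 10^15 × 3.88 × 10^-32 = 8.14 × 10^-17 m².

8.14 × 10^-17 m²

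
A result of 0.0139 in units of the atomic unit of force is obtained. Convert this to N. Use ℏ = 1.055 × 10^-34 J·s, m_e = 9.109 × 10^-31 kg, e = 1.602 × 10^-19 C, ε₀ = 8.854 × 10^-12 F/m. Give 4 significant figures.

One atomic unit of force: F_au = E_h/a₀ = m_e²e⁶/((4πε₀)³ℏ⁴) = 8.220 × 10^-8 N.
0.0139 × 8.220 × 10^-8 N = 1.143 × 10^-9 N

1.143 × 10^-9 N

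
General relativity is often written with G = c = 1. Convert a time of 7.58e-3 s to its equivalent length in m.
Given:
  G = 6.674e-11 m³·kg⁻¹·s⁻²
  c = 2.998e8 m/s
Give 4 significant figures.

Time → length via c.
7.58e-3 s × (c) = 2.272e6 m

2.272e6 m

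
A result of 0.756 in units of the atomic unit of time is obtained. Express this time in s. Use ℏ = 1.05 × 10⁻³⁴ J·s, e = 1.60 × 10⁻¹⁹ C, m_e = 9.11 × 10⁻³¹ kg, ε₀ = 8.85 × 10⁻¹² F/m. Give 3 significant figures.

One atomic unit of time: τ_au = (4πε₀)²ℏ³/(m_e e⁴) = 2.40 × 10⁻¹⁷ s.
0.756 × 2.40 × 10⁻¹⁷ s = 1.81 × 10⁻¹⁷ s

1.81 × 10⁻¹⁷ s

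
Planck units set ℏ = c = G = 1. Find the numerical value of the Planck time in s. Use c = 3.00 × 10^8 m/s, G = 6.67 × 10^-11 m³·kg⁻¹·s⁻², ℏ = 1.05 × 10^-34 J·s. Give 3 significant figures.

5.37 × 10^-44 s

Dimensional analysis gives t_P = √(ℏG/c⁵).
  = √(2.88 × 10^-87)
  = 5.37 × 10^-44 s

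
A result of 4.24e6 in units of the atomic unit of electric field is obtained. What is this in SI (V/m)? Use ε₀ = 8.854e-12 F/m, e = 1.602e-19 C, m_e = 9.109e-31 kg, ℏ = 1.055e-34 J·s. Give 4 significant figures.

2.176e18 V/m

One atomic unit of electric field: E_au = E_h/(e a₀) = m_e²e⁵/((4πε₀)³ℏ⁴) = 5.131e11 V/m.
4.24e6 × 5.131e11 V/m = 2.176e18 V/m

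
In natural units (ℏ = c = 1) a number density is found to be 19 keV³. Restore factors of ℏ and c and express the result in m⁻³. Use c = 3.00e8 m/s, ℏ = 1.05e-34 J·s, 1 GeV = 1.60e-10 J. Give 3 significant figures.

2.49e30 m⁻³

Number density is [L]⁻³ = [E]³/(ℏc)³.
1 GeV³ → 1/(ℏc)³ × (1 GeV in J)³ = 1.31e47 m⁻³.
Convert the energy scale: 19 keV³ = 1.90e-17 GeV³.
Result: 1.90e-17 × 1.31e47 = 2.49e30 m⁻³.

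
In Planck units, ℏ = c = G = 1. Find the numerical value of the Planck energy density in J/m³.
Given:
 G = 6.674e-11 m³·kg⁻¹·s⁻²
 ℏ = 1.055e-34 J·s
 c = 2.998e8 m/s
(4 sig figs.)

4.632e113 J/m³

Dimensional analysis gives u_P = c⁷/(ℏG²).
  = 2.177e59 / 4.699e-55
  = 4.632e113 J/m³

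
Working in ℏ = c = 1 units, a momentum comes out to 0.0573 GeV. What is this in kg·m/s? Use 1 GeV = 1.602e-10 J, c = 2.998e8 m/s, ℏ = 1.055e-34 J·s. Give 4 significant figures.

Momentum is [E]/c; divide by c.
1 GeV → 1/c × (1 GeV in J) = 5.344e-19 kg·m/s.
Result: 0.0573 × 5.344e-19 = 3.062e-20 kg·m/s.

3.062e-20 kg·m/s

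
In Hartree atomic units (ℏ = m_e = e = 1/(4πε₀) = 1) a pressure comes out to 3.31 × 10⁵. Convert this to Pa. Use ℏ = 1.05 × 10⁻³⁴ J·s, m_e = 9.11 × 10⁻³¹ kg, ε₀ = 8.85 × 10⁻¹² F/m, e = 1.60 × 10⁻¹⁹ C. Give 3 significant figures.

9.97 × 10¹⁸ Pa

One atomic unit of pressure: P_au = E_h/a₀³ = m_e⁴e¹⁰/((4πε₀)⁵ℏ⁸) = 3.01 × 10¹³ Pa.
3.31 × 10⁵ × 3.01 × 10¹³ Pa = 9.97 × 10¹⁸ Pa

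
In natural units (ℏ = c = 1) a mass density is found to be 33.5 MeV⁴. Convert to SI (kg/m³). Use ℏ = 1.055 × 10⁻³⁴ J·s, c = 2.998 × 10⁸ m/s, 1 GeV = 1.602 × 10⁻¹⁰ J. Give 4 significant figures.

Mass density is [E]/(c²[L]³) = [E]⁴/(ℏ³c⁵).
1 GeV⁴ → 1/(ℏ³c⁵) × (1 GeV in J)⁴ = 2.316 × 10²⁰ kg/m³.
Convert the energy scale: 33.5 MeV⁴ = 3.35 × 10⁻¹¹ GeV⁴.
Result: 3.35 × 10⁻¹¹ × 2.316 × 10²⁰ = 7.759 × 10⁹ kg/m³.

7.759 × 10⁹ kg/m³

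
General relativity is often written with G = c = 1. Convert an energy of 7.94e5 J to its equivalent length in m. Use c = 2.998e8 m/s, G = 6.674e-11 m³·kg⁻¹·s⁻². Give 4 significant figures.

6.560e-39 m

Energy → length via G/c⁴.
7.94e5 J × (G/c⁴) = 6.560e-39 m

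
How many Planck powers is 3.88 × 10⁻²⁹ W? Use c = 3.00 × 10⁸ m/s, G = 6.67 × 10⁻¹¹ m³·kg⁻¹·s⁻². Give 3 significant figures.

1.07 × 10⁻⁸¹

Planck power: P_P = c⁵/G = 3.64 × 10⁵² W.
3.88 × 10⁻²⁹ / 3.64 × 10⁵² = 1.07 × 10⁻⁸¹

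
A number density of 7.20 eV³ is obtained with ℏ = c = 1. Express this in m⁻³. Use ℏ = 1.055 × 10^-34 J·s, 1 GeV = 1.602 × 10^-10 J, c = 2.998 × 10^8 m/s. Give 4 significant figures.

9.356 × 10^20 m⁻³

Number density is [L]⁻³ = [E]³/(ℏc)³.
1 GeV³ → 1/(ℏc)³ × (1 GeV in J)³ = 1.299 × 10^47 m⁻³.
Convert the energy scale: 7.20 eV³ = 7.20 × 10^-27 GeV³.
Result: 7.20 × 10^-27 × 1.299 × 10^47 = 9.356 × 10^20 m⁻³.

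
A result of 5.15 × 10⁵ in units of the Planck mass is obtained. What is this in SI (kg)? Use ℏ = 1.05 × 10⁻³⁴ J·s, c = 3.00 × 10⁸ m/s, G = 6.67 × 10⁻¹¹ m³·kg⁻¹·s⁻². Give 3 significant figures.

One Planck mass: m_P = √(ℏc/G) = 2.17 × 10⁻⁸ kg.
5.15 × 10⁵ × 2.17 × 10⁻⁸ kg = 0.0112 kg

0.0112 kg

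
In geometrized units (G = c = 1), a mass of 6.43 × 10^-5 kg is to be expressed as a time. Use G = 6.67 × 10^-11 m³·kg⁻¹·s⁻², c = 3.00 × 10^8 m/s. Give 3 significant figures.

Mass → time via G/c³.
6.43 × 10^-5 kg × (G/c³) = 1.59 × 10^-40 s

1.59 × 10^-40 s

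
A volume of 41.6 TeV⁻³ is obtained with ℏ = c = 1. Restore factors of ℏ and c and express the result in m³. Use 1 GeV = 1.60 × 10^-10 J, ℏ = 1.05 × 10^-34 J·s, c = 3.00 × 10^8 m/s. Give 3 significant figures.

Volume is [L]³ = [E]⁻³·(ℏc)³.
1 GeV⁻³ → (ℏc)³ × (1 GeV in J)⁻³ = 7.63 × 10^-48 m³.
Convert the energy scale: 41.6 TeV⁻³ = 4.16 × 10^-8 GeV⁻³.
Result: 4.16 × 10^-8 × 7.63 × 10^-48 = 3.17 × 10^-55 m³.

3.17 × 10^-55 m³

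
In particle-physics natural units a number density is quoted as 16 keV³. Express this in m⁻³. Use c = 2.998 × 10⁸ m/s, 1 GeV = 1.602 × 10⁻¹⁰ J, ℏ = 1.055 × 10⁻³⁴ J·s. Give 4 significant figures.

Number density is [L]⁻³ = [E]³/(ℏc)³.
1 GeV³ → 1/(ℏc)³ × (1 GeV in J)³ = 1.299 × 10⁴⁷ m⁻³.
Convert the energy scale: 16 keV³ = 1.60 × 10⁻¹⁷ GeV³.
Result: 1.60 × 10⁻¹⁷ × 1.299 × 10⁴⁷ = 2.079 × 10³⁰ m⁻³.

2.079 × 10³⁰ m⁻³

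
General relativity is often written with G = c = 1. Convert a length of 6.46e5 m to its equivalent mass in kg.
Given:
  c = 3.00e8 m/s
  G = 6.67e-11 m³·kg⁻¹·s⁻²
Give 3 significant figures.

Length → mass via c²/G.
6.46e5 m × (c²/G) = 8.72e32 kg

8.72e32 kg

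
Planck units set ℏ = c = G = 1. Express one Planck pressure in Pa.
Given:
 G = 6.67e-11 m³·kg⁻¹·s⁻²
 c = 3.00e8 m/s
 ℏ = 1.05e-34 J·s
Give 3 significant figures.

From ℏ = c = G = 1 the pressure scale is p_P = c⁷/(ℏG²).
  = 2.19e59 / 4.67e-55
  = 4.68e113 Pa

4.68e113 Pa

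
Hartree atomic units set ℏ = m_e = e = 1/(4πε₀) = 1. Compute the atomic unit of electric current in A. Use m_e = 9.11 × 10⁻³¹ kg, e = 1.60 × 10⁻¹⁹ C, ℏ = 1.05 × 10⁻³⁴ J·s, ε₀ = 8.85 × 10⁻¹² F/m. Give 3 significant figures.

6.67 × 10⁻³ A

From ℏ = m_e = e = 1/(4πε₀) = 1 the current scale is I_au = e E_h/ℏ = m_e e⁵/((4πε₀)²ℏ³).
E_h = 4.38 × 10⁻¹⁸ J
e·E_h/ℏ = 6.67 × 10⁻³ A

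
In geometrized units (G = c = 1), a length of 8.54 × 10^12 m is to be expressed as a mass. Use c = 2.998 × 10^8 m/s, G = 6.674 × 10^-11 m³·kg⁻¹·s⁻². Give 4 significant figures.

Length → mass via c²/G.
8.54 × 10^12 m × (c²/G) = 1.150 × 10^40 kg

1.150 × 10^40 kg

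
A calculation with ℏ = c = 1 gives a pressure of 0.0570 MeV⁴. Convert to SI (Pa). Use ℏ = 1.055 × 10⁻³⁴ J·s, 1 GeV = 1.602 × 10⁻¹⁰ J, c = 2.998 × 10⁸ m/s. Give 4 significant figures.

1.187 × 10²⁴ Pa

Pressure is [E]/[L]³ = [E]⁴/(ℏc)³.
1 GeV⁴ → 1/(ℏc)³ × (1 GeV in J)⁴ = 2.082 × 10³⁷ Pa.
Convert the energy scale: 0.0570 MeV⁴ = 5.70 × 10⁻¹⁴ GeV⁴.
Result: 5.70 × 10⁻¹⁴ × 2.082 × 10³⁷ = 1.187 × 10²⁴ Pa.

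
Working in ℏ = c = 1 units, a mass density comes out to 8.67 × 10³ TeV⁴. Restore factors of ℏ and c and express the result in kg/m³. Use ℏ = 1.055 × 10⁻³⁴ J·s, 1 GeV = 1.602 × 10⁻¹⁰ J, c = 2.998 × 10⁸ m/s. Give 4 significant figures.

2.008 × 10³⁶ kg/m³

Mass density is [E]/(c²[L]³) = [E]⁴/(ℏ³c⁵).
1 GeV⁴ → 1/(ℏ³c⁵) × (1 GeV in J)⁴ = 2.316 × 10²⁰ kg/m³.
Convert the energy scale: 8.67 × 10³ TeV⁴ = 8.67 × 10¹⁵ GeV⁴.
Result: 8.67 × 10¹⁵ × 2.316 × 10²⁰ = 2.008 × 10³⁶ kg/m³.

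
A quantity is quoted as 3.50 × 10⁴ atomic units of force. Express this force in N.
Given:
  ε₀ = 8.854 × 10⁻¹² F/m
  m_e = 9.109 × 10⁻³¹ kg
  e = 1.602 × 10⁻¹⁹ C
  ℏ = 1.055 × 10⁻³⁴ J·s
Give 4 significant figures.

2.877 × 10⁻³ N

One atomic unit of force: F_au = E_h/a₀ = m_e²e⁶/((4πε₀)³ℏ⁴) = 8.220 × 10⁻⁸ N.
3.50 × 10⁴ × 8.220 × 10⁻⁸ N = 2.877 × 10⁻³ N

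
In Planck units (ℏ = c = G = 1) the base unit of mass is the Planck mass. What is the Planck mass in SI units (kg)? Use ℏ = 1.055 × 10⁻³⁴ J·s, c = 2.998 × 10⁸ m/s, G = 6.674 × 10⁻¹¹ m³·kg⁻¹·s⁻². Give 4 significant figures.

2.177 × 10⁻⁸ kg

m_P = √(ℏc/G)
  = √(4.739 × 10⁻¹⁶)
  = 2.177 × 10⁻⁸ kg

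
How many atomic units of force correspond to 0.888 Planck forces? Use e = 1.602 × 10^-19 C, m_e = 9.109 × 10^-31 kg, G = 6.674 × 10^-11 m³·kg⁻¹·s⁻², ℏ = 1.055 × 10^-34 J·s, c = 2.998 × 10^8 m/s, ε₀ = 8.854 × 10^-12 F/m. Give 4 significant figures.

1.308 × 10^51

Planck force: F_P = c⁴/G = 1.210 × 10^44 N
atomic unit of force: F_au = E_h/a₀ = m_e²e⁶/((4πε₀)³ℏ⁴) = 8.220 × 10^-8 N
0.888 × 1.210 × 10^44 / 8.220 × 10^-8 = 1.308 × 10^51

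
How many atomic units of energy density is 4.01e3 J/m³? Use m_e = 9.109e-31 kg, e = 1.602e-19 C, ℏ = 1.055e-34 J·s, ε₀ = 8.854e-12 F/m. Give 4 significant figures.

1.369e-10

atomic unit of energy density: u_au = E_h/a₀³ = m_e⁴e¹⁰/((4πε₀)⁵ℏ⁸) = 2.929e13 J/m³.
4.01e3 / 2.929e13 = 1.369e-10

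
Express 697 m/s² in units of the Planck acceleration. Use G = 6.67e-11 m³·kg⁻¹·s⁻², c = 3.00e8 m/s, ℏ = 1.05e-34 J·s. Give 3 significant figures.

1.25e-49

Planck acceleration: a_P = √(c⁷/(ℏG)) = 5.59e51 m/s².
697 / 5.59e51 = 1.25e-49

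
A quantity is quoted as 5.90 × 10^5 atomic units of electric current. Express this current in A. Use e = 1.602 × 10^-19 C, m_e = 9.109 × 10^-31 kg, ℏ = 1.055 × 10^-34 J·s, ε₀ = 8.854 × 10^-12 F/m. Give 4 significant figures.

3.901 × 10^3 A

One atomic unit of electric current: I_au = e E_h/ℏ = m_e e⁵/((4πε₀)²ℏ³) = 6.612 × 10^-3 A.
5.90 × 10^5 × 6.612 × 10^-3 A = 3.901 × 10^3 A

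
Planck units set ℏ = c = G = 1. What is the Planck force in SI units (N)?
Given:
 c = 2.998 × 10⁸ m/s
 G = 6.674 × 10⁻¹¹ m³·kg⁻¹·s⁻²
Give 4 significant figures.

From ℏ = c = G = 1 the force scale is F_P = c⁴/G.
  = 8.078 × 10³³ / 6.674 × 10⁻¹¹
  = 1.210 × 10⁴⁴ N

1.210 × 10⁴⁴ N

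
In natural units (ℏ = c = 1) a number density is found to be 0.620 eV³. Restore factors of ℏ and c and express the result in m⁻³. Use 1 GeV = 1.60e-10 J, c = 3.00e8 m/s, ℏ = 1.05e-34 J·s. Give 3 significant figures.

Number density is [L]⁻³ = [E]³/(ℏc)³.
1 GeV³ → 1/(ℏc)³ × (1 GeV in J)³ = 1.31e47 m⁻³.
Convert the energy scale: 0.620 eV³ = 6.20e-28 GeV³.
Result: 6.20e-28 × 1.31e47 = 8.12e19 m⁻³.

8.12e19 m⁻³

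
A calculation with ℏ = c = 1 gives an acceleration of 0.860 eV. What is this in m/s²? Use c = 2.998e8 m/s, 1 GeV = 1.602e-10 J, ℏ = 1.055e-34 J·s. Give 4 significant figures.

3.915e23 m/s²

Acceleration is [L]/[T]² = c·[E]/ℏ.
1 GeV → c/ℏ × (1 GeV in J) = 4.552e32 m/s².
Convert the energy scale: 0.860 eV = 8.60e-10 GeV.
Result: 8.60e-10 × 4.552e32 = 3.915e23 m/s².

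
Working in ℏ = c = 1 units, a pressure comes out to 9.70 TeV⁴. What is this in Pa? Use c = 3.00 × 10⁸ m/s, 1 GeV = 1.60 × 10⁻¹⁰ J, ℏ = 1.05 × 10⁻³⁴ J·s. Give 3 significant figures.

2.03 × 10⁵⁰ Pa

Pressure is [E]/[L]³ = [E]⁴/(ℏc)³.
1 GeV⁴ → 1/(ℏc)³ × (1 GeV in J)⁴ = 2.10 × 10³⁷ Pa.
Convert the energy scale: 9.70 TeV⁴ = 9.70 × 10¹² GeV⁴.
Result: 9.70 × 10¹² × 2.10 × 10³⁷ = 2.03 × 10⁵⁰ Pa.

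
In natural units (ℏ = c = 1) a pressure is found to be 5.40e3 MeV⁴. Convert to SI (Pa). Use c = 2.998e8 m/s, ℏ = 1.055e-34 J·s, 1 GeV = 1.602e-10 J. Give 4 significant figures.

Pressure is [E]/[L]³ = [E]⁴/(ℏc)³.
1 GeV⁴ → 1/(ℏc)³ × (1 GeV in J)⁴ = 2.082e37 Pa.
Convert the energy scale: 5.40e3 MeV⁴ = 5.40e-9 GeV⁴.
Result: 5.40e-9 × 2.082e37 = 1.124e29 Pa.

1.124e29 Pa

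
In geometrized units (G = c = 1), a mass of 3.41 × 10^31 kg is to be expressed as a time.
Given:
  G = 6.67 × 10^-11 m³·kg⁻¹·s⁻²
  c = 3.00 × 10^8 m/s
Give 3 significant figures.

8.42 × 10^-5 s

Mass → time via G/c³.
3.41 × 10^31 kg × (G/c³) = 8.42 × 10^-5 s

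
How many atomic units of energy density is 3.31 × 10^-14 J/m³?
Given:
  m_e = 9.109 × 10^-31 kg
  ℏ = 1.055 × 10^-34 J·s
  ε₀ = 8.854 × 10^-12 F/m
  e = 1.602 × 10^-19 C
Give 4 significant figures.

1.130 × 10^-27

atomic unit of energy density: u_au = E_h/a₀³ = m_e⁴e¹⁰/((4πε₀)⁵ℏ⁸) = 2.929 × 10^13 J/m³.
3.31 × 10^-14 / 2.929 × 10^13 = 1.130 × 10^-27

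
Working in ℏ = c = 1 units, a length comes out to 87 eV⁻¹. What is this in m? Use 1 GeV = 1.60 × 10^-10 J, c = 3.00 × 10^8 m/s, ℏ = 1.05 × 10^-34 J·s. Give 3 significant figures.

A length is [E]⁻¹ in ℏ=c=1; restore one factor of ℏc.
1 GeV⁻¹ → ℏc × (1 GeV in J)⁻¹ = 1.97 × 10^-16 m.
Convert the energy scale: 87 eV⁻¹ = 8.70 × 10^10 GeV⁻¹.
Result: 8.70 × 10^10 × 1.97 × 10^-16 = 1.71 × 10^-5 m.

1.71 × 10^-5 m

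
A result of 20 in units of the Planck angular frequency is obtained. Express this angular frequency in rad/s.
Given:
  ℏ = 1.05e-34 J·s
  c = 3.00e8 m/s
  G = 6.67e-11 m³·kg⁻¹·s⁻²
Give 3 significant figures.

3.73e44 rad/s

One Planck angular frequency: ω_P = √(c⁵/(ℏG)) = 1.86e43 rad/s.
20 × 1.86e43 rad/s = 3.73e44 rad/s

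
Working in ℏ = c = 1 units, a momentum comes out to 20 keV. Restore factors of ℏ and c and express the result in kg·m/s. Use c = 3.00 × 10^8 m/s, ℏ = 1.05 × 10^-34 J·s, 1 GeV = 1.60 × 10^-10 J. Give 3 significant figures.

1.07 × 10^-23 kg·m/s

Momentum is [E]/c; divide by c.
1 GeV → 1/c × (1 GeV in J) = 5.33 × 10^-19 kg·m/s.
Convert the energy scale: 20 keV = 2.00 × 10^-5 GeV.
Result: 2.00 × 10^-5 × 5.33 × 10^-19 = 1.07 × 10^-23 kg·m/s.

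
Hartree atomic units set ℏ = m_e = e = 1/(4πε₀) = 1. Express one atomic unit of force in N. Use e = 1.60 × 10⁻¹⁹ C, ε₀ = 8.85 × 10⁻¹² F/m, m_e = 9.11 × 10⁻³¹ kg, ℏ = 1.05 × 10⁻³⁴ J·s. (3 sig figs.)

8.33 × 10⁻⁸ N

The unique combination of the constants set to 1 with dimensions of force is F_au = E_h/a₀ = m_e²e⁶/((4πε₀)³ℏ⁴).
E_h = 4.38 × 10⁻¹⁸ J
a₀ = 5.26 × 10⁻¹¹ m
E_h/a₀ = 8.33 × 10⁻⁸ N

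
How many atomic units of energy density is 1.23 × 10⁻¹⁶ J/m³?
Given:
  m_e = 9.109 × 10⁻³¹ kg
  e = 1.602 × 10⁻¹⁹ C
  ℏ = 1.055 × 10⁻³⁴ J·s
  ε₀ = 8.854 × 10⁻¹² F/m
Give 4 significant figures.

4.199 × 10⁻³⁰

atomic unit of energy density: u_au = E_h/a₀³ = m_e⁴e¹⁰/((4πε₀)⁵ℏ⁸) = 2.929 × 10¹³ J/m³.
1.23 × 10⁻¹⁶ / 2.929 × 10¹³ = 4.199 × 10⁻³⁰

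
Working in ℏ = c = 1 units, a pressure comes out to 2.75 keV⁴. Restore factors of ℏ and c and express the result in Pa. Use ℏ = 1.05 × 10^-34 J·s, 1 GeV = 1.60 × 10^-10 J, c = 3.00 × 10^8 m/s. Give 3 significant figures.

5.77 × 10^13 Pa

Pressure is [E]/[L]³ = [E]⁴/(ℏc)³.
1 GeV⁴ → 1/(ℏc)³ × (1 GeV in J)⁴ = 2.10 × 10^37 Pa.
Convert the energy scale: 2.75 keV⁴ = 2.75 × 10^-24 GeV⁴.
Result: 2.75 × 10^-24 × 2.10 × 10^37 = 5.77 × 10^13 Pa.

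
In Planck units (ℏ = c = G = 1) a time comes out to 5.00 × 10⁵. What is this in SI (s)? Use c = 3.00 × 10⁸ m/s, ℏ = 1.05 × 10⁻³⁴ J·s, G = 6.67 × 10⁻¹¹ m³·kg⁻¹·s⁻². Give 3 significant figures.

One Planck time: t_P = √(ℏG/c⁵) = 5.37 × 10⁻⁴⁴ s.
5.00 × 10⁵ × 5.37 × 10⁻⁴⁴ s = 2.68 × 10⁻³⁸ s

2.68 × 10⁻³⁸ s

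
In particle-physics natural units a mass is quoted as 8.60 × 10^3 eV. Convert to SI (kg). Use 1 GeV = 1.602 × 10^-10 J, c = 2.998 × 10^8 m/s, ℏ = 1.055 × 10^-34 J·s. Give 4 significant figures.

Mass is [E]/c²; divide by c².
1 GeV → 1/c² × (1 GeV in J) = 1.782 × 10^-27 kg.
Convert the energy scale: 8.60 × 10^3 eV = 8.60 × 10^-6 GeV.
Result: 8.60 × 10^-6 × 1.782 × 10^-27 = 1.533 × 10^-32 kg.

1.533 × 10^-32 kg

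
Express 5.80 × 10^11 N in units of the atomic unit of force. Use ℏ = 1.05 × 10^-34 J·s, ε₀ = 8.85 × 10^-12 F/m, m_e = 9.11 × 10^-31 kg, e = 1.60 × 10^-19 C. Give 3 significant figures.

6.96 × 10^18

atomic unit of force: F_au = E_h/a₀ = m_e²e⁶/((4πε₀)³ℏ⁴) = 8.33 × 10^-8 N.
5.80 × 10^11 / 8.33 × 10^-8 = 6.96 × 10^18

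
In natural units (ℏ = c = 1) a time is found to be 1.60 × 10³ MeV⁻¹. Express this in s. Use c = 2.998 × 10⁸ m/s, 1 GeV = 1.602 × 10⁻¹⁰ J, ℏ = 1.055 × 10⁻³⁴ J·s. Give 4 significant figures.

A time is [E]⁻¹ in ℏ=c=1; restore one factor of ℏ.
1 GeV⁻¹ → ℏ × (1 GeV in J)⁻¹ = 6.586 × 10⁻²⁵ s.
Convert the energy scale: 1.60 × 10³ MeV⁻¹ = 1.60 × 10⁶ GeV⁻¹.
Result: 1.60 × 10⁶ × 6.586 × 10⁻²⁵ = 1.054 × 10⁻¹⁸ s.

1.054 × 10⁻¹⁸ s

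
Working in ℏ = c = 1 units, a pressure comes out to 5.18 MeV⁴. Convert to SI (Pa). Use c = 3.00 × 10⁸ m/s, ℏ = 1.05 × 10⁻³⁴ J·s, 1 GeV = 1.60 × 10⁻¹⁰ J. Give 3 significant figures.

1.09 × 10²⁶ Pa

Pressure is [E]/[L]³ = [E]⁴/(ℏc)³.
1 GeV⁴ → 1/(ℏc)³ × (1 GeV in J)⁴ = 2.10 × 10³⁷ Pa.
Convert the energy scale: 5.18 MeV⁴ = 5.18 × 10⁻¹² GeV⁴.
Result: 5.18 × 10⁻¹² × 2.10 × 10³⁷ = 1.09 × 10²⁶ Pa.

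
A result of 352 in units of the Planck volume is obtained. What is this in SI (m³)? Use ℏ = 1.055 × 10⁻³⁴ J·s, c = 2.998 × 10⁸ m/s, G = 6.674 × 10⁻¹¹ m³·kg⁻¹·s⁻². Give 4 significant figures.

One Planck volume: V_P = (ℏG/c³)^(3/2) = 4.224 × 10⁻¹⁰⁵ m³.
352 × 4.224 × 10⁻¹⁰⁵ m³ = 1.487 × 10⁻¹⁰² m³

1.487 × 10⁻¹⁰² m³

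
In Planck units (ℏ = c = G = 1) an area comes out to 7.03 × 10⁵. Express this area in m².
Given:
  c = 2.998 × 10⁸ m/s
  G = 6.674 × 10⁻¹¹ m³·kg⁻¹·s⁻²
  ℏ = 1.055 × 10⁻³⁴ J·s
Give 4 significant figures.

One Planck area: A_P = ℏG/c³ = 2.613 × 10⁻⁷⁰ m².
7.03 × 10⁵ × 2.613 × 10⁻⁷⁰ m² = 1.837 × 10⁻⁶⁴ m²

1.837 × 10⁻⁶⁴ m²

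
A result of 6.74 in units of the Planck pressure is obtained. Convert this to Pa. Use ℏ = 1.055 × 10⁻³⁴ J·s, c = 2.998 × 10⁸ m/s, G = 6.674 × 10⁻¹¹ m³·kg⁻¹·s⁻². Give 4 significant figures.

One Planck pressure: p_P = c⁷/(ℏG²) = 4.632 × 10¹¹³ Pa.
6.74 × 4.632 × 10¹¹³ Pa = 3.122 × 10¹¹⁴ Pa

3.122 × 10¹¹⁴ Pa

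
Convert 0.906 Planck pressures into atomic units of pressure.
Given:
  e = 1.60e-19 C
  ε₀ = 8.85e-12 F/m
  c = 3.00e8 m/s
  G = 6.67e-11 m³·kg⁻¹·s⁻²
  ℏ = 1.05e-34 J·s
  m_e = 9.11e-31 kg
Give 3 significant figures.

1.41e100

Planck pressure: p_P = c⁷/(ℏG²) = 4.68e113 Pa
atomic unit of pressure: P_au = E_h/a₀³ = m_e⁴e¹⁰/((4πε₀)⁵ℏ⁸) = 3.01e13 Pa
0.906 × 4.68e113 / 3.01e13 = 1.41e100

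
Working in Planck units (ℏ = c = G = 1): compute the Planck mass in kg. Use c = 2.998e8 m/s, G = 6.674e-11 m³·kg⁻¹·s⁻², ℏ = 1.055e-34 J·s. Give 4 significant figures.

The unique combination of the constants set to 1 with dimensions of mass is m_P = √(ℏc/G).
  = √(4.739e-16)
  = 2.177e-8 kg

2.177e-8 kg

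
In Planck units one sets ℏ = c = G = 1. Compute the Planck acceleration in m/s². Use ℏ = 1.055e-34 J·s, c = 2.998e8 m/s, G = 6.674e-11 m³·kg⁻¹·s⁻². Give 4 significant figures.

5.560e51 m/s²

a_P = √(c⁷/(ℏG))
  = √(3.092e103)
  = 5.560e51 m/s²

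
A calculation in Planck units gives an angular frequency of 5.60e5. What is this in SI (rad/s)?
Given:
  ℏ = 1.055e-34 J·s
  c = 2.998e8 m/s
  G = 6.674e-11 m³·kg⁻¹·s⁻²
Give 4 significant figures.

1.039e49 rad/s

One Planck angular frequency: ω_P = √(c⁵/(ℏG)) = 1.855e43 rad/s.
5.60e5 × 1.855e43 rad/s = 1.039e49 rad/s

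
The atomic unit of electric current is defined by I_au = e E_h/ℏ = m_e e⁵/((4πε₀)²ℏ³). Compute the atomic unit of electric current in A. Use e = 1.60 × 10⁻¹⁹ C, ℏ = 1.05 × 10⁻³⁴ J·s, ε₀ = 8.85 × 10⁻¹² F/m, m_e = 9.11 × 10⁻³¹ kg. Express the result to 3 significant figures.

6.67 × 10⁻³ A

I_au = e E_h/ℏ = m_e e⁵/((4πε₀)²ℏ³)
E_h = 4.38 × 10⁻¹⁸ J
e·E_h/ℏ = 6.67 × 10⁻³ A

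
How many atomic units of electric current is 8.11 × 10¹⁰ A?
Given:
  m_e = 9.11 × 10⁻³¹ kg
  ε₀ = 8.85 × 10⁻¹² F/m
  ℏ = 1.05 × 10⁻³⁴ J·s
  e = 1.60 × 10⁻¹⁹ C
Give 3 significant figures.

1.22 × 10¹³

atomic unit of electric current: I_au = e E_h/ℏ = m_e e⁵/((4πε₀)²ℏ³) = 6.67 × 10⁻³ A.
8.11 × 10¹⁰ / 6.67 × 10⁻³ = 1.22 × 10¹³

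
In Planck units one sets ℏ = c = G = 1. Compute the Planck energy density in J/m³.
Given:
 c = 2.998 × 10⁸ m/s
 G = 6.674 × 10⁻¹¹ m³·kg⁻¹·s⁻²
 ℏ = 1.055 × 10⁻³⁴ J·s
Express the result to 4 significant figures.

4.632 × 10¹¹³ J/m³

u_P = c⁷/(ℏG²)
  = 2.177 × 10⁵⁹ / 4.699 × 10⁻⁵⁵
  = 4.632 × 10¹¹³ J/m³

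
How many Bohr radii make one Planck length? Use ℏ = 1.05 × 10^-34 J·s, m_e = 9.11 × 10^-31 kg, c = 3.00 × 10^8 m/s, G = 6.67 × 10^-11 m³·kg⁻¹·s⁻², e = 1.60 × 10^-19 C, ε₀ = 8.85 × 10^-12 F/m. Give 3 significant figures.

Planck length: ℓ_P = √(ℏG/c³) = 1.61 × 10^-35 m
Bohr radius: a₀ = 4πε₀ℏ²/(m_e e²) = 5.26 × 10^-11 m
ratio = 1.61 × 10^-35 / 5.26 × 10^-11 = 3.06 × 10^-25

3.06 × 10^-25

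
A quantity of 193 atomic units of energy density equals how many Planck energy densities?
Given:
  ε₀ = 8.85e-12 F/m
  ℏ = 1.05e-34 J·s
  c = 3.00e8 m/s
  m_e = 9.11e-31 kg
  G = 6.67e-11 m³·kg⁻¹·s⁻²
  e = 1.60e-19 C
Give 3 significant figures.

1.24e-98

atomic unit of energy density: u_au = E_h/a₀³ = m_e⁴e¹⁰/((4πε₀)⁵ℏ⁸) = 3.01e13 J/m³
Planck energy density: u_P = c⁷/(ℏG²) = 4.68e113 J/m³
193 × 3.01e13 / 4.68e113 = 1.24e-98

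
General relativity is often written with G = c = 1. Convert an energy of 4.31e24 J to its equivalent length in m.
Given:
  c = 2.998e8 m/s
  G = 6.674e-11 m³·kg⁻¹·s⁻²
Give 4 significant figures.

3.561e-20 m

Energy → length via G/c⁴.
4.31e24 J × (G/c⁴) = 3.561e-20 m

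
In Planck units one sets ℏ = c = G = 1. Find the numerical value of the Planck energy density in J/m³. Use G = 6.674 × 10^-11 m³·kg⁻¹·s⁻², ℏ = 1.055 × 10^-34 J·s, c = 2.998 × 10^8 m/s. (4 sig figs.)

u_P = c⁷/(ℏG²)
  = 2.177 × 10^59 / 4.699 × 10^-55
  = 4.632 × 10^113 J/m³

4.632 × 10^113 J/m³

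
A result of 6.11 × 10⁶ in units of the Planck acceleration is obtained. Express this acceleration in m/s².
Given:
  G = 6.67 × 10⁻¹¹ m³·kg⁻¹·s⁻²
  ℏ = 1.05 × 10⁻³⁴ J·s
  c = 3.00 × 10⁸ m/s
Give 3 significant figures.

3.41 × 10⁵⁸ m/s²

One Planck acceleration: a_P = √(c⁷/(ℏG)) = 5.59 × 10⁵¹ m/s².
6.11 × 10⁶ × 5.59 × 10⁵¹ m/s² = 3.41 × 10⁵⁸ m/s²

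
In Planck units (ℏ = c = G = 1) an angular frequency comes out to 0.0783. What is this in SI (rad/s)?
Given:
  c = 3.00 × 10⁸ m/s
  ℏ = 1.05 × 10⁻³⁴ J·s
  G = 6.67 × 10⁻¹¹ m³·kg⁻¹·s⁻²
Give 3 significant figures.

1.46 × 10⁴² rad/s

One Planck angular frequency: ω_P = √(c⁵/(ℏG)) = 1.86 × 10⁴³ rad/s.
0.0783 × 1.86 × 10⁴³ rad/s = 1.46 × 10⁴² rad/s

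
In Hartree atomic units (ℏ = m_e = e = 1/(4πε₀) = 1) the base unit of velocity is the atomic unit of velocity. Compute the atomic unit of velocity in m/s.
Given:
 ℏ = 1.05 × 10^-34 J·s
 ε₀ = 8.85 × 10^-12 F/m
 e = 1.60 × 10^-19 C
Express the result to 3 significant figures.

v_au = e²/(4πε₀ℏ)
  = 2.56 × 10^-38 / 1.17 × 10^-44
  = 2.19 × 10^6 m/s

2.19 × 10^6 m/s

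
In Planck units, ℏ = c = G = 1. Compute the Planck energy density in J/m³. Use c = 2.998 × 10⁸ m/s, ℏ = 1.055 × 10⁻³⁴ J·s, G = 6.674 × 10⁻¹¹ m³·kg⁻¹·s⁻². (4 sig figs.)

From ℏ = c = G = 1 the energy density scale is u_P = c⁷/(ℏG²).
  = 2.177 × 10⁵⁹ / 4.699 × 10⁻⁵⁵
  = 4.632 × 10¹¹³ J/m³

4.632 × 10¹¹³ J/m³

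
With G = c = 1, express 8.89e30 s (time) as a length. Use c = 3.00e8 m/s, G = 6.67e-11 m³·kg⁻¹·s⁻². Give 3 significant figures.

2.67e39 m

Time → length via c.
8.89e30 s × (c) = 2.67e39 m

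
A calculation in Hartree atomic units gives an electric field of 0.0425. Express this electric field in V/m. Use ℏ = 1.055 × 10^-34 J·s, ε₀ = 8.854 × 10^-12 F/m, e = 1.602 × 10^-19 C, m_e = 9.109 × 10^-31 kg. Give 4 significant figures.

2.181 × 10^10 V/m

One atomic unit of electric field: E_au = E_h/(e a₀) = m_e²e⁵/((4πε₀)³ℏ⁴) = 5.131 × 10^11 V/m.
0.0425 × 5.131 × 10^11 V/m = 2.181 × 10^10 V/m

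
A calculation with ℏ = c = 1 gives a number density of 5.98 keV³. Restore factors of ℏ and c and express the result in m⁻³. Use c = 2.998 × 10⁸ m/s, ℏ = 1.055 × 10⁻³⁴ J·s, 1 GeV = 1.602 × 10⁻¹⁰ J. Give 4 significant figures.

7.770 × 10²⁹ m⁻³

Number density is [L]⁻³ = [E]³/(ℏc)³.
1 GeV³ → 1/(ℏc)³ × (1 GeV in J)³ = 1.299 × 10⁴⁷ m⁻³.
Convert the energy scale: 5.98 keV³ = 5.98 × 10⁻¹⁸ GeV³.
Result: 5.98 × 10⁻¹⁸ × 1.299 × 10⁴⁷ = 7.770 × 10²⁹ m⁻³.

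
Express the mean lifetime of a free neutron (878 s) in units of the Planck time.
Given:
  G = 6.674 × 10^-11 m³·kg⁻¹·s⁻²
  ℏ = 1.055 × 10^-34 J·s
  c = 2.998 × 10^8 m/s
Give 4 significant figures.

1.628 × 10^46

Planck time: t_P = √(ℏG/c⁵) = 5.392 × 10^-44 s.
878 / 5.392 × 10^-44 = 1.628 × 10^46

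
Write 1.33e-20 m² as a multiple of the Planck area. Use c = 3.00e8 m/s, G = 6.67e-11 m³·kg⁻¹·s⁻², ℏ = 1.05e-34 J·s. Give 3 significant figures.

Planck area: A_P = ℏG/c³ = 2.59e-70 m².
1.33e-20 / 2.59e-70 = 5.13e49

5.13e49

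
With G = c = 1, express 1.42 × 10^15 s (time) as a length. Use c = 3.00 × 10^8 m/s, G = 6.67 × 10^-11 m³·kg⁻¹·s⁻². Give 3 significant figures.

4.26 × 10^23 m

Time → length via c.
1.42 × 10^15 s × (c) = 4.26 × 10^23 m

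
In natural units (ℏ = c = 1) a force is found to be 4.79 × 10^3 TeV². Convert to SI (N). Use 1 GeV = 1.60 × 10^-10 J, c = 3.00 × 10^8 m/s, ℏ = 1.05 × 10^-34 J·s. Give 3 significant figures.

Force is [E]/[L] = [E]²/(ℏc); restore (ℏc)⁻¹.
1 GeV² → 1/(ℏc) × (1 GeV in J)² = 8.13 × 10^5 N.
Convert the energy scale: 4.79 × 10^3 TeV² = 4.79 × 10^9 GeV².
Result: 4.79 × 10^9 × 8.13 × 10^5 = 3.89 × 10^15 N.

3.89 × 10^15 N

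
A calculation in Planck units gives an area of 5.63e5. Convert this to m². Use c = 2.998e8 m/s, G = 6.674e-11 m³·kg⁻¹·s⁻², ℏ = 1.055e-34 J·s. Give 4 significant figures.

1.471e-64 m²

One Planck area: A_P = ℏG/c³ = 2.613e-70 m².
5.63e5 × 2.613e-70 m² = 1.471e-64 m²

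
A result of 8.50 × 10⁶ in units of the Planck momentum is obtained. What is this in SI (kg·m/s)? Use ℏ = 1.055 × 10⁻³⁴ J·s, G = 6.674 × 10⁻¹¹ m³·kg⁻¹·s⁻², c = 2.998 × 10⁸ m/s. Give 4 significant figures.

One Planck momentum: p_P = √(ℏc³/G) = 6.527 kg·m/s.
8.50 × 10⁶ × 6.527 kg·m/s = 5.548 × 10⁷ kg·m/s

5.548 × 10⁷ kg·m/s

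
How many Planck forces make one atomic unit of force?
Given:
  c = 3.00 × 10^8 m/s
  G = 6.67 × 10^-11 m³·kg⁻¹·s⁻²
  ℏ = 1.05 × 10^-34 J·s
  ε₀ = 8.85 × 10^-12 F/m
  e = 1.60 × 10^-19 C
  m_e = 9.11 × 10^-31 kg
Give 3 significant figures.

6.86 × 10^-52

atomic unit of force: F_au = E_h/a₀ = m_e²e⁶/((4πε₀)³ℏ⁴) = 8.33 × 10^-8 N
Planck force: F_P = c⁴/G = 1.21 × 10^44 N
ratio = 8.33 × 10^-8 / 1.21 × 10^44 = 6.86 × 10^-52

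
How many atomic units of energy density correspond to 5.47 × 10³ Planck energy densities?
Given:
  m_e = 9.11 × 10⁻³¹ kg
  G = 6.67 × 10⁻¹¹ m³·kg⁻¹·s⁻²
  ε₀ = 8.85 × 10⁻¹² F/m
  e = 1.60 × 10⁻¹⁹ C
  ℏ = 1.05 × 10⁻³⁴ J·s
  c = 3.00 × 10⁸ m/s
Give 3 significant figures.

8.50 × 10¹⁰³

Planck energy density: u_P = c⁷/(ℏG²) = 4.68 × 10¹¹³ J/m³
atomic unit of energy density: u_au = E_h/a₀³ = m_e⁴e¹⁰/((4πε₀)⁵ℏ⁸) = 3.01 × 10¹³ J/m³
5.47 × 10³ × 4.68 × 10¹¹³ / 3.01 × 10¹³ = 8.50 × 10¹⁰³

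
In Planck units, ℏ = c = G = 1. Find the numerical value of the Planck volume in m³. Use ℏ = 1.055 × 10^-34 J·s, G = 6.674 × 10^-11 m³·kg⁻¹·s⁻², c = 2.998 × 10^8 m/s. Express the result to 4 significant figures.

From ℏ = c = G = 1 the volume scale is V_P = (ℏG/c³)^(3/2).
  = √(1.784 × 10^-209)
  = 4.224 × 10^-105 m³

4.224 × 10^-105 m³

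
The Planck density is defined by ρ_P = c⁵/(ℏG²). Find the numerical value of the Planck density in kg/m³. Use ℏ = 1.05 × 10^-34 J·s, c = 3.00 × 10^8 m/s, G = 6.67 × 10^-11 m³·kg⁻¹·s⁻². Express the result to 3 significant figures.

ρ_P = c⁵/(ℏG²)
  = 2.43 × 10^42 / 4.67 × 10^-55
  = 5.20 × 10^96 kg/m³

5.20 × 10^96 kg/m³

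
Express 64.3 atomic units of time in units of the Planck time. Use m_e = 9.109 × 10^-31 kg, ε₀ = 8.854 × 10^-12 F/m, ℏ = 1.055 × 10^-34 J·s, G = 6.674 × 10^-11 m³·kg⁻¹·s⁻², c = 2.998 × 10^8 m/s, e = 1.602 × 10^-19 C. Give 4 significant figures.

atomic unit of time: τ_au = (4πε₀)²ℏ³/(m_e e⁴) = 2.423 × 10^-17 s
Planck time: t_P = √(ℏG/c⁵) = 5.392 × 10^-44 s
64.3 × 2.423 × 10^-17 / 5.392 × 10^-44 = 2.889 × 10^28

2.889 × 10^28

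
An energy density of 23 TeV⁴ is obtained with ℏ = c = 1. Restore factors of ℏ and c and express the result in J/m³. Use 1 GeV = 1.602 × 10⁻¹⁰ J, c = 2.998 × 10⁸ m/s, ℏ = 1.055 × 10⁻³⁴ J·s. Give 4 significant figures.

[E]/[L]³ = [E]⁴/(ℏc)³; restore (ℏc)⁻³.
1 GeV⁴ → 1/(ℏc)³ × (1 GeV in J)⁴ = 2.082 × 10³⁷ J/m³.
Convert the energy scale: 23 TeV⁴ = 2.30 × 10¹³ GeV⁴.
Result: 2.30 × 10¹³ × 2.082 × 10³⁷ = 4.788 × 10⁵⁰ J/m³.

4.788 × 10⁵⁰ J/m³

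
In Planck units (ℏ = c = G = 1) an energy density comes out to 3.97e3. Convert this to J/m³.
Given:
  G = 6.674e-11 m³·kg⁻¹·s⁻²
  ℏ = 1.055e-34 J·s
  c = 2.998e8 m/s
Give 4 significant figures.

One Planck energy density: u_P = c⁷/(ℏG²) = 4.632e113 J/m³.
3.97e3 × 4.632e113 J/m³ = 1.839e117 J/m³

1.839e117 J/m³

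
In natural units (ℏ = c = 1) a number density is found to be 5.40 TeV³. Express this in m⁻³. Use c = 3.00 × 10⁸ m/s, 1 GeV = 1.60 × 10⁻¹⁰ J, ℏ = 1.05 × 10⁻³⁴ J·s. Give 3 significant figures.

Number density is [L]⁻³ = [E]³/(ℏc)³.
1 GeV³ → 1/(ℏc)³ × (1 GeV in J)³ = 1.31 × 10⁴⁷ m⁻³.
Convert the energy scale: 5.40 TeV³ = 5.40 × 10⁹ GeV³.
Result: 5.40 × 10⁹ × 1.31 × 10⁴⁷ = 7.08 × 10⁵⁶ m⁻³.

7.08 × 10⁵⁶ m⁻³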